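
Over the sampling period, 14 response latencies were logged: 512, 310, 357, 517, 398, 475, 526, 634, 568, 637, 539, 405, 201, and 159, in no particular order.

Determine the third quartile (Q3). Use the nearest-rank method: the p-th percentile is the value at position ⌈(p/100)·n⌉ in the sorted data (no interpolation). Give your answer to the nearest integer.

539

Sorted: 159, 201, 310, 357, 398, 405, 475, 512, 517, 526, 539, 568, 634, 637.
n = 14.
Position = ⌈75/100 · 14⌉ = ⌈10.5⌉ = 11.
The value at rank 11 is 539.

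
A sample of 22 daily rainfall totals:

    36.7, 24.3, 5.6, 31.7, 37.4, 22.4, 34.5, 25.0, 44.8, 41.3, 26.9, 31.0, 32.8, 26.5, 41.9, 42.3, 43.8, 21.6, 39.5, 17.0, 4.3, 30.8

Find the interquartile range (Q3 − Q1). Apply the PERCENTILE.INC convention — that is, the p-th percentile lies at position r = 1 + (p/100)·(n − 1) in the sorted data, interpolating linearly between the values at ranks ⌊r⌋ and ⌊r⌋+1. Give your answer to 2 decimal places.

Sorted: 4.3, 5.6, 17.0, 21.6, 22.4, 24.3, 25.0, 26.5, 26.9, 30.8, 31.0, 31.7, 32.8, 34.5, 36.7, 37.4, 39.5, 41.3, 41.9, 42.3, 43.8, 44.8.
n = 22.
P25: r = 6.25; ranks 6–7 are 24.3, 25.0; interpolating gives 24.475.
P75: r = 16.75; ranks 16–17 are 37.4, 39.5; interpolating gives 38.975.
Difference: 38.975 − 24.475 = 14.5.

14.50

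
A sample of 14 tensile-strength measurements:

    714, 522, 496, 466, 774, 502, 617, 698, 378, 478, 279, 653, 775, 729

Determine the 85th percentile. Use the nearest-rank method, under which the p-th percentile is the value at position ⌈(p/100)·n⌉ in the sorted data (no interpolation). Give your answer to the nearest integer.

729

Sorted: 279, 378, 466, 478, 496, 502, 522, 617, 653, 698, 714, 729, 774, 775.
n = 14.
Position = ⌈85/100 · 14⌉ = ⌈11.9⌉ = 12.
The value at rank 12 is 729.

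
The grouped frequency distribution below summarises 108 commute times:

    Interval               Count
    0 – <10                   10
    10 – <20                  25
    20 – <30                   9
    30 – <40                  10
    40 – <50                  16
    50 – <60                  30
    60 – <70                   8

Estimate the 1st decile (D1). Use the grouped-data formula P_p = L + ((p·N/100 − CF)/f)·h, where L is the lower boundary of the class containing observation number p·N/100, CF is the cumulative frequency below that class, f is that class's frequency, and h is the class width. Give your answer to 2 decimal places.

10.32

N = 108; target position k = 10/100 · 108 = 10.8.
Cumulative frequencies: 10, 35, 44, 54, 70, 100, 108.
Observation 10.8 falls in the class 10 – <20.
L = 10, CF = 10, f = 25, h = 10.
P10 = 10 + ((10.8 − 10)/25)·10 = 10 + 0.32 = 10.32.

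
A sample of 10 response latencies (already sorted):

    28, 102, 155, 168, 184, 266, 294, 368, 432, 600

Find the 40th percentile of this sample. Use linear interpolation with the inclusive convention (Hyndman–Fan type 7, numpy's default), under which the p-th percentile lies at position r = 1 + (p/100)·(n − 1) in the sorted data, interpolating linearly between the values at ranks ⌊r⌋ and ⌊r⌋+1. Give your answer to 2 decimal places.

n = 10.
r = 1 + (40/100)·(10 − 1) = 1 + 3.6 = 4.6.
Rank 4 is 168 and rank 5 is 184.
Interpolate: 168 + 0.6·(184 − 168) = 168 + 0.6·16 = 177.6.

177.60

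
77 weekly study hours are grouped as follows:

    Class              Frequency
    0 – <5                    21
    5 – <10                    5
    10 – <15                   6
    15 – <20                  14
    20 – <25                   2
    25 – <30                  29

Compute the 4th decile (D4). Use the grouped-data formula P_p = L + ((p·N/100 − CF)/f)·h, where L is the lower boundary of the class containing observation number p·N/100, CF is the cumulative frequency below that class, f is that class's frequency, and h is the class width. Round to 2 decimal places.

14.00

N = 77; target position k = 40/100 · 77 = 30.8.
Cumulative frequencies: 21, 26, 32, 46, 48, 77.
Observation 30.8 falls in the class 10 – <15.
L = 10, CF = 26, f = 6, h = 5.
P40 = 10 + ((30.8 − 26)/6)·5 = 10 + 4 = 14.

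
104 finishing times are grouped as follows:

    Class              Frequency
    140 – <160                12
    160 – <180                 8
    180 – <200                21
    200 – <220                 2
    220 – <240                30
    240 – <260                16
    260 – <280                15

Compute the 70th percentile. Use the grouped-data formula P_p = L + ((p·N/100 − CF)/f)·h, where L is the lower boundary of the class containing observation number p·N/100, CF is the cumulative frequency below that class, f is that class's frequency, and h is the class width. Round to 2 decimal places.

N = 104; target position k = 70/100 · 104 = 72.8.
Cumulative frequencies: 12, 20, 41, 43, 73, 89, 104.
Observation 72.8 falls in the class 220 – <240.
L = 220, CF = 43, f = 30, h = 20.
P70 = 220 + ((72.8 − 43)/30)·20 = 220 + 19.8667 = 239.867.

239.87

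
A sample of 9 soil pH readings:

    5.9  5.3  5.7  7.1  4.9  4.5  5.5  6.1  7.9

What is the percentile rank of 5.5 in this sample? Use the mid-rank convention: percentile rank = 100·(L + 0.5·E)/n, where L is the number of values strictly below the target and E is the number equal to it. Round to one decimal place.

Sorted: 4.5, 4.9, 5.3, 5.5, 5.7, 5.9, 6.1, 7.1, 7.9.
Count below 5.5: L = 3; count equal: E = 1; n = 9.
Percentile rank = 100·(3 + 0.5·1)/9 = 100·3.5/9 = 38.89.

38.9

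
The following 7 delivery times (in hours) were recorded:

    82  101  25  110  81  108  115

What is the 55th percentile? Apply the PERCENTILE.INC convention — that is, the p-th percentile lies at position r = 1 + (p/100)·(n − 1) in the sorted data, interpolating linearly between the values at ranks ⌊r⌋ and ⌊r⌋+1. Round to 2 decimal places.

103.10

Sorted: 25, 81, 82, 101, 108, 110, 115.
n = 7.
r = 1 + (55/100)·(7 − 1) = 1 + 3.3 = 4.3.
Rank 4 is 101 and rank 5 is 108.
Interpolate: 101 + 0.3·(108 − 101) = 101 + 0.3·7 = 103.1.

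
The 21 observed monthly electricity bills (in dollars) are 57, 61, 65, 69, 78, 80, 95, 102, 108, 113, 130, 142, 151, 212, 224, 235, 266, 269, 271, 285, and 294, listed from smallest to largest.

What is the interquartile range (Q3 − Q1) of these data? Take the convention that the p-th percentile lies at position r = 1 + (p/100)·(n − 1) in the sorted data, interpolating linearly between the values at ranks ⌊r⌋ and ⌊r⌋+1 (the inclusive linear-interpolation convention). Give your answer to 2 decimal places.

n = 21.
P25: r = 6 (integer) → 80.
P75: r = 16 (integer) → 235.
Difference: 235 − 80 = 155.

155.00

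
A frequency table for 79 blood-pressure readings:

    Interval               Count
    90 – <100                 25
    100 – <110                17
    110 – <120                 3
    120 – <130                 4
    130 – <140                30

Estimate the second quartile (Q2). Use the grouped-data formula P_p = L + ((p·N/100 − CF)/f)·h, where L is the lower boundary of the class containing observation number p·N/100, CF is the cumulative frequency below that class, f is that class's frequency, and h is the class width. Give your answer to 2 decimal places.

108.53

N = 79; target position k = 50/100 · 79 = 39.5.
Cumulative frequencies: 25, 42, 45, 49, 79.
Observation 39.5 falls in the class 100 – <110.
L = 100, CF = 25, f = 17, h = 10.
P50 = 100 + ((39.5 − 25)/17)·10 = 100 + 8.52941 = 108.529.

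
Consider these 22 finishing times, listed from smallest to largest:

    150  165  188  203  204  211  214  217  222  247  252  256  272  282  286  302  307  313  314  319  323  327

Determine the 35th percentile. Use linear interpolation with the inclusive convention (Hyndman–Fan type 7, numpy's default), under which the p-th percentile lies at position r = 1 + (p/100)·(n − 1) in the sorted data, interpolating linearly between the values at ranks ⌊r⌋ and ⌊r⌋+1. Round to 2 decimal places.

n = 22.
r = 1 + (35/100)·(22 − 1) = 1 + 7.35 = 8.35.
Rank 8 is 217 and rank 9 is 222.
Interpolate: 217 + 0.35·(222 − 217) = 217 + 0.35·5 = 218.75.

218.75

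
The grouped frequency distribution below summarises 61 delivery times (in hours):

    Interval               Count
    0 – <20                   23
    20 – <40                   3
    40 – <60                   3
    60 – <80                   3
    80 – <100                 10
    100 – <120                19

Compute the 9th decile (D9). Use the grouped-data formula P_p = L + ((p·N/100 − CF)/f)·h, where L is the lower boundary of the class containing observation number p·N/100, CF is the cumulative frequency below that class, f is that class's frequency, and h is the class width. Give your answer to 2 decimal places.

N = 61; target position k = 90/100 · 61 = 54.9.
Cumulative frequencies: 23, 26, 29, 32, 42, 61.
Observation 54.9 falls in the class 100 – <120.
L = 100, CF = 42, f = 19, h = 20.
P90 = 100 + ((54.9 − 42)/19)·20 = 100 + 13.5789 = 113.579.

113.58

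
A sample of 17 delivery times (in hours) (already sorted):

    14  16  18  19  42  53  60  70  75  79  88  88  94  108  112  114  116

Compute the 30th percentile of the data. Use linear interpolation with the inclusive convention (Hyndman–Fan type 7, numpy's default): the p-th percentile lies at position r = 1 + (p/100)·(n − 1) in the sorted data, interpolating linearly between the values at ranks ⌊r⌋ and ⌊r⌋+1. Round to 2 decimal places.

50.80

n = 17.
r = 1 + (30/100)·(17 − 1) = 1 + 4.8 = 5.8.
Rank 5 is 42 and rank 6 is 53.
Interpolate: 42 + 0.8·(53 − 42) = 42 + 0.8·11 = 50.8.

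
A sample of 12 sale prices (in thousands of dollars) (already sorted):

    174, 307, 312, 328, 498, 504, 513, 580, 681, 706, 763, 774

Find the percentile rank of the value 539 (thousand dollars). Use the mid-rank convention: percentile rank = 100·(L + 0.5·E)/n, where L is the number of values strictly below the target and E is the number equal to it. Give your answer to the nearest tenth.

Count below 539: L = 7; count equal: E = 0; n = 12.
Percentile rank = 100·(7 + 0.5·0)/12 = 100·7/12 = 58.33.

58.3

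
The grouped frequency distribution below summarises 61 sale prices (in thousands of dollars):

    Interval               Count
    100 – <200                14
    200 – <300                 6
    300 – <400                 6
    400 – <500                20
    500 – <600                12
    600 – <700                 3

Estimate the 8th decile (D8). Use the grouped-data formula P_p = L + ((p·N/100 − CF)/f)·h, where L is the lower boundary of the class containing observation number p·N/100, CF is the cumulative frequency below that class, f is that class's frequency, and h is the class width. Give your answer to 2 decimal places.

523.33

N = 61; target position k = 80/100 · 61 = 48.8.
Cumulative frequencies: 14, 20, 26, 46, 58, 61.
Observation 48.8 falls in the class 500 – <600.
L = 500, CF = 46, f = 12, h = 100.
P80 = 500 + ((48.8 − 46)/12)·100 = 500 + 23.3333 = 523.333.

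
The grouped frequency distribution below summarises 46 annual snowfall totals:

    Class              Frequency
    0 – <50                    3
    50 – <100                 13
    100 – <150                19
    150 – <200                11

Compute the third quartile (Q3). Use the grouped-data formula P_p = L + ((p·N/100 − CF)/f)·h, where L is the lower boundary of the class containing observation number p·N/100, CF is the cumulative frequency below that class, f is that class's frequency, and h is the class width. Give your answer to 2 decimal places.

N = 46; target position k = 75/100 · 46 = 34.5.
Cumulative frequencies: 3, 16, 35, 46.
Observation 34.5 falls in the class 100 – <150.
L = 100, CF = 16, f = 19, h = 50.
P75 = 100 + ((34.5 − 16)/19)·50 = 100 + 48.6842 = 148.684.

148.68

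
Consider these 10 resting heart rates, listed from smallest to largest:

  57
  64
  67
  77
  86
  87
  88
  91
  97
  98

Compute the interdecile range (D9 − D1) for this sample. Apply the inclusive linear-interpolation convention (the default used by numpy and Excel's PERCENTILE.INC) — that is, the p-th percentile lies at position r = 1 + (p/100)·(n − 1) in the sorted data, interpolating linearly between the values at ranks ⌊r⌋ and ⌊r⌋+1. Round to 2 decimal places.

33.80

n = 10.
P10: r = 1.9; ranks 1–2 are 57, 64; interpolating gives 63.3.
P90: r = 9.1; ranks 9–10 are 97, 98; interpolating gives 97.1.
Difference: 97.1 − 63.3 = 33.8.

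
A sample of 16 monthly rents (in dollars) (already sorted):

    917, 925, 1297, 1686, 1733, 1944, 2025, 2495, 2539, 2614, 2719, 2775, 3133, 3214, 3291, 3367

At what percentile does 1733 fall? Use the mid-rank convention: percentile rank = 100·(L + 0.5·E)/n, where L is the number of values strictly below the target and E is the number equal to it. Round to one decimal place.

28.1

Count below 1733: L = 4; count equal: E = 1; n = 16.
Percentile rank = 100·(4 + 0.5·1)/16 = 100·4.5/16 = 28.12.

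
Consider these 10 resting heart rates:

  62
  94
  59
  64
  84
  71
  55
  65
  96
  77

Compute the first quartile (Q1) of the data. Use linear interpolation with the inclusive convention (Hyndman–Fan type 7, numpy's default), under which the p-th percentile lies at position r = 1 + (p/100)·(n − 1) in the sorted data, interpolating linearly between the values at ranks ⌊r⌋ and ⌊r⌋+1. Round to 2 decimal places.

Sorted: 55, 59, 62, 64, 65, 71, 77, 84, 94, 96.
n = 10.
r = 1 + (25/100)·(10 − 1) = 1 + 2.25 = 3.25.
Rank 3 is 62 and rank 4 is 64.
Interpolate: 62 + 0.25·(64 − 62) = 62 + 0.25·2 = 62.5.

62.50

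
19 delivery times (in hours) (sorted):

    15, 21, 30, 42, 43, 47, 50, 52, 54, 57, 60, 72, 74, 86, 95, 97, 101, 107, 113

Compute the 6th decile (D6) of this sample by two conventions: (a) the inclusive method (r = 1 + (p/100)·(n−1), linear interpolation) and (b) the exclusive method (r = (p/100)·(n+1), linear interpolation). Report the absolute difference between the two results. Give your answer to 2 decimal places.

2.40

n = 19.
(a) r = 11.8; between ranks 11 (60) and 12 (72): 69.6.
(b) r = 12 → value at rank 12 = 72.
|69.6 − 72| = 2.4.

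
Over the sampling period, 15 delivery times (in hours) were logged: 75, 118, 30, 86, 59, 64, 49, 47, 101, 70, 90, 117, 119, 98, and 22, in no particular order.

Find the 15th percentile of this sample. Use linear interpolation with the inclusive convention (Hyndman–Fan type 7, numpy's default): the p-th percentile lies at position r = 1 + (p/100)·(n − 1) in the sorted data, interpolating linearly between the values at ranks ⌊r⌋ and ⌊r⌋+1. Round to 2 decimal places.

47.20

Sorted: 22, 30, 47, 49, 59, 64, 70, 75, 86, 90, 98, 101, 117, 118, 119.
n = 15.
r = 1 + (15/100)·(15 − 1) = 1 + 2.1 = 3.1.
Rank 3 is 47 and rank 4 is 49.
Interpolate: 47 + 0.1·(49 − 47) = 47 + 0.1·2 = 47.2.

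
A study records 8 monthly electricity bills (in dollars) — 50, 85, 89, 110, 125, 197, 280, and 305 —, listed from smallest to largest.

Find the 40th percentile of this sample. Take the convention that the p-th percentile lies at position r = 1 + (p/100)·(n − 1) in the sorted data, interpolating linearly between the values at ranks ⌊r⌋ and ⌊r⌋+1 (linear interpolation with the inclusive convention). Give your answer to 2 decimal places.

105.80

n = 8.
r = 1 + (40/100)·(8 − 1) = 1 + 2.8 = 3.8.
Rank 3 is 89 and rank 4 is 110.
Interpolate: 89 + 0.8·(110 − 89) = 89 + 0.8·21 = 105.8.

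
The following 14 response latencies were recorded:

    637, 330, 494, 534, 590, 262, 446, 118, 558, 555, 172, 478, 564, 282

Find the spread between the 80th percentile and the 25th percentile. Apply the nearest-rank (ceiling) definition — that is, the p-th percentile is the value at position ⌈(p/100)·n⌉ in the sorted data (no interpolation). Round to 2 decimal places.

Sorted: 118, 172, 262, 282, 330, 446, 478, 494, 534, 555, 558, 564, 590, 637.
n = 14.
P25: rank ⌈25/100·14⌉ = 4 → 282.
P80: rank ⌈80/100·14⌉ = 12 → 564.
Difference: 564 − 282 = 282.

282.00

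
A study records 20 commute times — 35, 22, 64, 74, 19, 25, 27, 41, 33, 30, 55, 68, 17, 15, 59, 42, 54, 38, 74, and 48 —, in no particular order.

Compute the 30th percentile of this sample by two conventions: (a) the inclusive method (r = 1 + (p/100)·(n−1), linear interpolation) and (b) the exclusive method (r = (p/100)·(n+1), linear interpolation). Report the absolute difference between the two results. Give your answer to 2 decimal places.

Sorted: 15, 17, 19, 22, 25, 27, 30, 33, 35, 38, 41, 42, 48, 54, 55, 59, 64, 68, 74, 74.
n = 20.
(a) r = 6.7; between ranks 6 (27) and 7 (30): 29.1.
(b) r = 6.3; between ranks 6 (27) and 7 (30): 27.9.
|29.1 − 27.9| = 1.2.

1.20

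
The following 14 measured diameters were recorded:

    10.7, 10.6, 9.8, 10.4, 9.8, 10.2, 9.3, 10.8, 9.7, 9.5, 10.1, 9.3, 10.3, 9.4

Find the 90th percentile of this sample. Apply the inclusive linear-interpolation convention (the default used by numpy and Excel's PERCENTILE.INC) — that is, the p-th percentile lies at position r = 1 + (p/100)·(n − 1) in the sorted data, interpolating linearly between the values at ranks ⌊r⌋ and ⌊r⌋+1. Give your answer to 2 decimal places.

Sorted: 9.3, 9.3, 9.4, 9.5, 9.7, 9.8, 9.8, 10.1, 10.2, 10.3, 10.4, 10.6, 10.7, 10.8.
n = 14.
r = 1 + (90/100)·(14 − 1) = 1 + 11.7 = 12.7.
Rank 12 is 10.6 and rank 13 is 10.7.
Interpolate: 10.6 + 0.7·(10.7 − 10.6) = 10.6 + 0.7·0.1 = 10.67.

10.67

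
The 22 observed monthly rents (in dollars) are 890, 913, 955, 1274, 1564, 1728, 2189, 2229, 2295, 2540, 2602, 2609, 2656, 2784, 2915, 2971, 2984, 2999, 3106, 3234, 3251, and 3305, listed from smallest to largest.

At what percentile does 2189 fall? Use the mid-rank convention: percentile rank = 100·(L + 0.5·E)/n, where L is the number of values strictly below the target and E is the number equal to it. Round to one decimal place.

Count below 2189: L = 6; count equal: E = 1; n = 22.
Percentile rank = 100·(6 + 0.5·1)/22 = 100·6.5/22 = 29.55.

29.5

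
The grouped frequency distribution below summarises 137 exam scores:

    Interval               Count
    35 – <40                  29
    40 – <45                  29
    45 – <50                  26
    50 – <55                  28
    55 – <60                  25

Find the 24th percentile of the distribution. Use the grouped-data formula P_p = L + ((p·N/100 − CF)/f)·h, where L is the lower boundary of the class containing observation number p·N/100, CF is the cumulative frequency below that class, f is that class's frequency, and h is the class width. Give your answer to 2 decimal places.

40.67

N = 137; target position k = 24/100 · 137 = 32.88.
Cumulative frequencies: 29, 58, 84, 112, 137.
Observation 32.88 falls in the class 40 – <45.
L = 40, CF = 29, f = 29, h = 5.
P24 = 40 + ((32.88 − 29)/29)·5 = 40 + 0.668966 = 40.669.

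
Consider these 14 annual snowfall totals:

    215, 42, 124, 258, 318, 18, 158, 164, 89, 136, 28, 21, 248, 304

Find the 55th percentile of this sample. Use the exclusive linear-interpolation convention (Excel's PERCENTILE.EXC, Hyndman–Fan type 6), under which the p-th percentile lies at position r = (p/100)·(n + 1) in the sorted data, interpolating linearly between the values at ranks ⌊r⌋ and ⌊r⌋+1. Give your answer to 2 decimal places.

159.50

Sorted: 18, 21, 28, 42, 89, 124, 136, 158, 164, 215, 248, 258, 304, 318.
n = 14.
r = (55/100)·(14 + 1) = 8.25.
Rank 8 is 158 and rank 9 is 164.
Interpolate: 158 + 0.25·(164 − 158) = 158 + 0.25·6 = 159.5.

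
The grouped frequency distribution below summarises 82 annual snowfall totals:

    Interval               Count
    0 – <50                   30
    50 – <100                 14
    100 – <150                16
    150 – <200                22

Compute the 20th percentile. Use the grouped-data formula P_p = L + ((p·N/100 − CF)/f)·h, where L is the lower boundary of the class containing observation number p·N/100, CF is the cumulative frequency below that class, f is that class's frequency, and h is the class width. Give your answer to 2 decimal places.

N = 82; target position k = 20/100 · 82 = 16.4.
Cumulative frequencies: 30, 44, 60, 82.
Observation 16.4 falls in the class 0 – <50.
L = 0, CF = 0, f = 30, h = 50.
P20 = 0 + ((16.4 − 0)/30)·50 = 0 + 27.3333 = 27.3333.

27.33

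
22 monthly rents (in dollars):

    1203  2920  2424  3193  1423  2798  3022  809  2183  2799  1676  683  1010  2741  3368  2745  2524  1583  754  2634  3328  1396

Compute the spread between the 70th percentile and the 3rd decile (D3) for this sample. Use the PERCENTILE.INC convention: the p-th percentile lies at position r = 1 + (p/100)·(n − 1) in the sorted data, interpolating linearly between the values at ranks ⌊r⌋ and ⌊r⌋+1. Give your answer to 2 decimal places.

Sorted: 683, 754, 809, 1010, 1203, 1396, 1423, 1583, 1676, 2183, 2424, 2524, 2634, 2741, 2745, 2798, 2799, 2920, 3022, 3193, 3328, 3368.
n = 22.
P30: r = 7.3; ranks 7–8 are 1423, 1583; interpolating gives 1471.
P70: r = 15.7; ranks 15–16 are 2745, 2798; interpolating gives 2782.1.
Difference: 2782.1 − 1471 = 1311.1.

1311.10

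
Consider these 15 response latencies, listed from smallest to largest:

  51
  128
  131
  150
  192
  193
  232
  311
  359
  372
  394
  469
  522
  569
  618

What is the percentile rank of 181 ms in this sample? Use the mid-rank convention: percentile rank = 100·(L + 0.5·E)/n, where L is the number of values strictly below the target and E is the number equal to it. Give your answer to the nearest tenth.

Count below 181: L = 4; count equal: E = 0; n = 15.
Percentile rank = 100·(4 + 0.5·0)/15 = 100·4/15 = 26.67.

26.7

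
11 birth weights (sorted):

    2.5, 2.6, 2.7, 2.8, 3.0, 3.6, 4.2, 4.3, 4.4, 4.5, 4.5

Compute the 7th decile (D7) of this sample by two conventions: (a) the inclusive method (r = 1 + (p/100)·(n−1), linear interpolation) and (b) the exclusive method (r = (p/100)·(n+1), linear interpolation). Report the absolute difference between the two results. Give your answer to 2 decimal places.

n = 11.
(a) r = 8 → value at rank 8 = 4.3.
(b) r = 8.4; between ranks 8 (4.3) and 9 (4.4): 4.34.
|4.3 − 4.34| = 0.04.

0.04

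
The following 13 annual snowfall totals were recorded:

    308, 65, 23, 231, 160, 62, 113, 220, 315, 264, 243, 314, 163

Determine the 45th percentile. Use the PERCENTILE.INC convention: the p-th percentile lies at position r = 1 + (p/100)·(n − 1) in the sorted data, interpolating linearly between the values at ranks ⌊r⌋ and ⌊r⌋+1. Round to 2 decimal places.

Sorted: 23, 62, 65, 113, 160, 163, 220, 231, 243, 264, 308, 314, 315.
n = 13.
r = 1 + (45/100)·(13 − 1) = 1 + 5.4 = 6.4.
Rank 6 is 163 and rank 7 is 220.
Interpolate: 163 + 0.4·(220 − 163) = 163 + 0.4·57 = 185.8.

185.80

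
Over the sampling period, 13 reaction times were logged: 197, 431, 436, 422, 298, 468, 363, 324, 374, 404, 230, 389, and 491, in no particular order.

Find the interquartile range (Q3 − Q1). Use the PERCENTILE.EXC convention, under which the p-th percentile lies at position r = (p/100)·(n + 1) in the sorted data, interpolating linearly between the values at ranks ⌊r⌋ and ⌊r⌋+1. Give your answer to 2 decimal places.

Sorted: 197, 230, 298, 324, 363, 374, 389, 404, 422, 431, 436, 468, 491.
n = 13.
P25: r = 3.5; ranks 3–4 are 298, 324; interpolating gives 311.
P75: r = 10.5; ranks 10–11 are 431, 436; interpolating gives 433.5.
Difference: 433.5 − 311 = 122.5.

122.50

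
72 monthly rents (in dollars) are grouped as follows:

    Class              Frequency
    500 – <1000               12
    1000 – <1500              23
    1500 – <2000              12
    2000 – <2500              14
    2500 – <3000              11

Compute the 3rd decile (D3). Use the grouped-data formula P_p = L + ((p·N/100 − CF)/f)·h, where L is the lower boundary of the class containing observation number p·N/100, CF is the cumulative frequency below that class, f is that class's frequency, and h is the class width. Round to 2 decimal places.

N = 72; target position k = 30/100 · 72 = 21.6.
Cumulative frequencies: 12, 35, 47, 61, 72.
Observation 21.6 falls in the class 1000 – <1500.
L = 1000, CF = 12, f = 23, h = 500.
P30 = 1000 + ((21.6 − 12)/23)·500 = 1000 + 208.696 = 1208.7.

1208.70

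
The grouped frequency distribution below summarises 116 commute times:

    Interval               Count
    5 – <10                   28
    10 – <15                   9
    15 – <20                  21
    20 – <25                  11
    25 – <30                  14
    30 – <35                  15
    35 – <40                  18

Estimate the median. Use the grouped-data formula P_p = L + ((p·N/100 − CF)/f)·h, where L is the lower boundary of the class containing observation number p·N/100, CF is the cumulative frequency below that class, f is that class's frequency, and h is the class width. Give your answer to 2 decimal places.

N = 116; target position k = 50/100 · 116 = 58.
Cumulative frequencies: 28, 37, 58, 69, 83, 98, 116.
Observation 58 falls in the class 15 – <20.
L = 15, CF = 37, f = 21, h = 5.
P50 = 15 + ((58 − 37)/21)·5 = 15 + 5 = 20.

20.00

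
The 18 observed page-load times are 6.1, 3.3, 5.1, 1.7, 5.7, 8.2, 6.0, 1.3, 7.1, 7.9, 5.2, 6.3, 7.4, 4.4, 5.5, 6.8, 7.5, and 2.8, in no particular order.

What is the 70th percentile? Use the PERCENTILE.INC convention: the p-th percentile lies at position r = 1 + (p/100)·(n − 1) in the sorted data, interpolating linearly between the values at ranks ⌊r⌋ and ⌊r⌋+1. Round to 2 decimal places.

6.75

Sorted: 1.3, 1.7, 2.8, 3.3, 4.4, 5.1, 5.2, 5.5, 5.7, 6.0, 6.1, 6.3, 6.8, 7.1, 7.4, 7.5, 7.9, 8.2.
n = 18.
r = 1 + (70/100)·(18 − 1) = 1 + 11.9 = 12.9.
Rank 12 is 6.3 and rank 13 is 6.8.
Interpolate: 6.3 + 0.9·(6.8 − 6.3) = 6.3 + 0.9·0.5 = 6.75.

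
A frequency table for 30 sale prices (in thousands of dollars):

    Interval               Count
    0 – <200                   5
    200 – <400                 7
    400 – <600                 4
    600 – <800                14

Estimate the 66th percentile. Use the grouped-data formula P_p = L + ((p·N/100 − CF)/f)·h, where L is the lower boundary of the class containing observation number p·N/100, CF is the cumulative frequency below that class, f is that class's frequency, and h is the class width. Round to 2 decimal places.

N = 30; target position k = 66/100 · 30 = 19.8.
Cumulative frequencies: 5, 12, 16, 30.
Observation 19.8 falls in the class 600 – <800.
L = 600, CF = 16, f = 14, h = 200.
P66 = 600 + ((19.8 − 16)/14)·200 = 600 + 54.2857 = 654.286.

654.29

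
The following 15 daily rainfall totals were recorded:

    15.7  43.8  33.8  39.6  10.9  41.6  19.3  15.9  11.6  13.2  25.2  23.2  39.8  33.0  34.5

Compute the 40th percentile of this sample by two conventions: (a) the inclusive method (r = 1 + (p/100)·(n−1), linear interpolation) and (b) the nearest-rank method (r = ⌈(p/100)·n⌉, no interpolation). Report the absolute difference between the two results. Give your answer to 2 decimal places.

Sorted: 10.9, 11.6, 13.2, 15.7, 15.9, 19.3, 23.2, 25.2, 33.0, 33.8, 34.5, 39.6, 39.8, 41.6, 43.8.
n = 15.
(a) r = 6.6; between ranks 6 (19.3) and 7 (23.2): 21.64.
(b) the nearest-rank method: rank 6 → 19.3.
|21.64 − 19.3| = 2.34.

2.34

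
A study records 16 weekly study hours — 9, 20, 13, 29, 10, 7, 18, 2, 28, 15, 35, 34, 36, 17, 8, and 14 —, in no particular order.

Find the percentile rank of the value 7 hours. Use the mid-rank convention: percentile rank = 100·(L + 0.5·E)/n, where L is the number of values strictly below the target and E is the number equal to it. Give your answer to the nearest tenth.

9.4

Sorted: 2, 7, 8, 9, 10, 13, 14, 15, 17, 18, 20, 28, 29, 34, 35, 36.
Count below 7: L = 1; count equal: E = 1; n = 16.
Percentile rank = 100·(1 + 0.5·1)/16 = 100·1.5/16 = 9.375.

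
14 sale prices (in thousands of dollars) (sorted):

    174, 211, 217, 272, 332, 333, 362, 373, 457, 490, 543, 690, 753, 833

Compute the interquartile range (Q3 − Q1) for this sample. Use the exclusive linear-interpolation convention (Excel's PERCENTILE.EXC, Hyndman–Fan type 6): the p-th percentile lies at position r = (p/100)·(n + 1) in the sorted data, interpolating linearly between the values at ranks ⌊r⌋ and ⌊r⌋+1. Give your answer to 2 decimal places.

n = 14.
P25: r = 3.75; ranks 3–4 are 217, 272; interpolating gives 258.25.
P75: r = 11.25; ranks 11–12 are 543, 690; interpolating gives 579.75.
Difference: 579.75 − 258.25 = 321.5.

321.50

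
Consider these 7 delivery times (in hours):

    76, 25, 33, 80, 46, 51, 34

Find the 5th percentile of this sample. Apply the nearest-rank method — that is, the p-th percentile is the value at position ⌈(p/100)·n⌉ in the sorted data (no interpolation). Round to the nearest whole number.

25

Sorted: 25, 33, 34, 46, 51, 76, 80.
n = 7.
Position = ⌈5/100 · 7⌉ = ⌈0.35⌉ = 1.
The value at rank 1 is 25.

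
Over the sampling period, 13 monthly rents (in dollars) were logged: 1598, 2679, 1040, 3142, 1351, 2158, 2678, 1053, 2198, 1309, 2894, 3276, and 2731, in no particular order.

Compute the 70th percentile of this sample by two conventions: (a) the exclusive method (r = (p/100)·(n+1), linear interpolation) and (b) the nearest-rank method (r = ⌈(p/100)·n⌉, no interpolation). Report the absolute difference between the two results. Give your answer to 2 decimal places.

Sorted: 1040, 1053, 1309, 1351, 1598, 2158, 2198, 2678, 2679, 2731, 2894, 3142, 3276.
n = 13.
(a) r = 9.8; between ranks 9 (2679) and 10 (2731): 2720.6.
(b) the nearest-rank method: rank 10 → 2731.
|2720.6 − 2731| = 10.4.

10.40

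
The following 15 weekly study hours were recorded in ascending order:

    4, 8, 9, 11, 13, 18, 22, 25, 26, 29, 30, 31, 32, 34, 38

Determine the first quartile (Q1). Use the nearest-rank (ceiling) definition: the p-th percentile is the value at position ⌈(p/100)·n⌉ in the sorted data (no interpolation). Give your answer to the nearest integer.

11

n = 15.
Position = ⌈25/100 · 15⌉ = ⌈3.75⌉ = 4.
The value at rank 4 is 11.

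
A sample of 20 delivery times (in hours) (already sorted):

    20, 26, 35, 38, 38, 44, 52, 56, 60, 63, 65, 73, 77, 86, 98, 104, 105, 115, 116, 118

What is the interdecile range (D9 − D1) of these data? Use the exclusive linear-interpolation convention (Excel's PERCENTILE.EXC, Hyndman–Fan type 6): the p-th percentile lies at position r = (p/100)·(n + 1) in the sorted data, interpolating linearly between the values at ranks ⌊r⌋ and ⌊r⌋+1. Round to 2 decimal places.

n = 20.
P10: r = 2.1; ranks 2–3 are 26, 35; interpolating gives 26.9.
P90: r = 18.9; ranks 18–19 are 115, 116; interpolating gives 115.9.
Difference: 115.9 − 26.9 = 89.

89.00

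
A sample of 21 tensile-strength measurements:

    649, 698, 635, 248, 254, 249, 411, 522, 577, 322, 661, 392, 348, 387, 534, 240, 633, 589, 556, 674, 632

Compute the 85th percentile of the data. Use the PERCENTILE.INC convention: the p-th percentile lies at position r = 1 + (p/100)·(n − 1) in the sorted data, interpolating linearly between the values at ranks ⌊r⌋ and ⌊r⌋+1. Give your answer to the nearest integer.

Sorted: 240, 248, 249, 254, 322, 348, 387, 392, 411, 522, 534, 556, 577, 589, 632, 633, 635, 649, 661, 674, 698.
n = 21.
r = 1 + (85/100)·(21 − 1) = 1 + 17 = 18.
r is an integer, so P85 is the value at rank 18: 649.

649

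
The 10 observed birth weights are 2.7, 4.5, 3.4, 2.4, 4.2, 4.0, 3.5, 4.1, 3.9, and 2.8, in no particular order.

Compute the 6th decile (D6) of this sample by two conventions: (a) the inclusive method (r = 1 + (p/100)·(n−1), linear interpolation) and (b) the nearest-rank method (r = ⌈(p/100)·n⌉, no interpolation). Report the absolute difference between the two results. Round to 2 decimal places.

0.04

Sorted: 2.4, 2.7, 2.8, 3.4, 3.5, 3.9, 4.0, 4.1, 4.2, 4.5.
n = 10.
(a) r = 6.4; between ranks 6 (3.9) and 7 (4.0): 3.94.
(b) the nearest-rank method: rank 6 → 3.9.
|3.94 − 3.9| = 0.04.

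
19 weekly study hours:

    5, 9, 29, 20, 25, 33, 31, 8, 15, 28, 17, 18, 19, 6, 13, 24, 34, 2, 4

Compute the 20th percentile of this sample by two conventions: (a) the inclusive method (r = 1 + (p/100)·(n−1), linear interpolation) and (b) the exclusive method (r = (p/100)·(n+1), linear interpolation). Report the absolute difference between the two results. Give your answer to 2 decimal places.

1.20

Sorted: 2, 4, 5, 6, 8, 9, 13, 15, 17, 18, 19, 20, 24, 25, 28, 29, 31, 33, 34.
n = 19.
(a) r = 4.6; between ranks 4 (6) and 5 (8): 7.2.
(b) r = 4 → value at rank 4 = 6.
|7.2 − 6| = 1.2.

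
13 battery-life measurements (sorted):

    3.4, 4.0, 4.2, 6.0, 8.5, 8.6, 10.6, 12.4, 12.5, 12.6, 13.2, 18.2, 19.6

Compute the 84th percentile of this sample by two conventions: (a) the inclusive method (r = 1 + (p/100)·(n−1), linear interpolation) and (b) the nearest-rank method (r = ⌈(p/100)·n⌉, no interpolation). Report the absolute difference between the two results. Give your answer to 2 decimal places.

n = 13.
(a) r = 11.08; between ranks 11 (13.2) and 12 (18.2): 13.6.
(b) the nearest-rank method: rank 11 → 13.2.
|13.6 − 13.2| = 0.4.

0.40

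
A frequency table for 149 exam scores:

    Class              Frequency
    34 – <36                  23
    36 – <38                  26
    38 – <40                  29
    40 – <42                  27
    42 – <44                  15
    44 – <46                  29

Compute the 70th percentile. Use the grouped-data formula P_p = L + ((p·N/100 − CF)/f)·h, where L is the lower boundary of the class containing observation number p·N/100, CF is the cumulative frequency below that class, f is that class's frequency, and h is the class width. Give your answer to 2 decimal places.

N = 149; target position k = 70/100 · 149 = 104.3.
Cumulative frequencies: 23, 49, 78, 105, 120, 149.
Observation 104.3 falls in the class 40 – <42.
L = 40, CF = 78, f = 27, h = 2.
P70 = 40 + ((104.3 − 78)/27)·2 = 40 + 1.94815 = 41.9481.

41.95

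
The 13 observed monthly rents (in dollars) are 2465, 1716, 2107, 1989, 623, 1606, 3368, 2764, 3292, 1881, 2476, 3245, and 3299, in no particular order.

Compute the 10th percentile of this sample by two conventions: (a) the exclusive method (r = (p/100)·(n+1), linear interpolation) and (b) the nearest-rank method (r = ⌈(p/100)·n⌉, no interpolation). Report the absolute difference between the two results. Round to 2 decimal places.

589.80

Sorted: 623, 1606, 1716, 1881, 1989, 2107, 2465, 2476, 2764, 3245, 3292, 3299, 3368.
n = 13.
(a) r = 1.4; between ranks 1 (623) and 2 (1606): 1016.2.
(b) the nearest-rank method: rank 2 → 1606.
|1016.2 − 1606| = 589.8.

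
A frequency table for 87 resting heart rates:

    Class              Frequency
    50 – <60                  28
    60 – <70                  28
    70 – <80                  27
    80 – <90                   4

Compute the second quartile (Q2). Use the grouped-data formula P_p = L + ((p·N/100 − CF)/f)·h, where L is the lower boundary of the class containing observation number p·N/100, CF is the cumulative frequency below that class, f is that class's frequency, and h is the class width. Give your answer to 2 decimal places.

65.54

N = 87; target position k = 50/100 · 87 = 43.5.
Cumulative frequencies: 28, 56, 83, 87.
Observation 43.5 falls in the class 60 – <70.
L = 60, CF = 28, f = 28, h = 10.
P50 = 60 + ((43.5 − 28)/28)·10 = 60 + 5.53571 = 65.5357.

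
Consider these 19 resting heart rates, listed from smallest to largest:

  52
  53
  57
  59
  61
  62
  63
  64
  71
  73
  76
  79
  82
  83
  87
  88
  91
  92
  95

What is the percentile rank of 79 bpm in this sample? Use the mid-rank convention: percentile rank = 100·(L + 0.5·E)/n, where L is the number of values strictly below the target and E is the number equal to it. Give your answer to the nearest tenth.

Count below 79: L = 11; count equal: E = 1; n = 19.
Percentile rank = 100·(11 + 0.5·1)/19 = 100·11.5/19 = 60.53.

60.5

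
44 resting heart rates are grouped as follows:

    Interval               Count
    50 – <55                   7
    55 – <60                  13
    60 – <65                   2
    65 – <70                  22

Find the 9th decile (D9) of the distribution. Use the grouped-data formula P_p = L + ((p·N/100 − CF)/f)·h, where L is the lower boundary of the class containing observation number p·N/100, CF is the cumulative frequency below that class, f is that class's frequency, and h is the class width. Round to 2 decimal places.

69.00

N = 44; target position k = 90/100 · 44 = 39.6.
Cumulative frequencies: 7, 20, 22, 44.
Observation 39.6 falls in the class 65 – <70.
L = 65, CF = 22, f = 22, h = 5.
P90 = 65 + ((39.6 − 22)/22)·5 = 65 + 4 = 69.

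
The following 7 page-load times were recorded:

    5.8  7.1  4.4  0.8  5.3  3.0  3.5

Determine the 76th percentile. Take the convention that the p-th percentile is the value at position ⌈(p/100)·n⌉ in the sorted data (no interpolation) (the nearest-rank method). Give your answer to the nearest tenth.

5.8

Sorted: 0.8, 3.0, 3.5, 4.4, 5.3, 5.8, 7.1.
n = 7.
Position = ⌈76/100 · 7⌉ = ⌈5.32⌉ = 6.
The value at rank 6 is 5.8.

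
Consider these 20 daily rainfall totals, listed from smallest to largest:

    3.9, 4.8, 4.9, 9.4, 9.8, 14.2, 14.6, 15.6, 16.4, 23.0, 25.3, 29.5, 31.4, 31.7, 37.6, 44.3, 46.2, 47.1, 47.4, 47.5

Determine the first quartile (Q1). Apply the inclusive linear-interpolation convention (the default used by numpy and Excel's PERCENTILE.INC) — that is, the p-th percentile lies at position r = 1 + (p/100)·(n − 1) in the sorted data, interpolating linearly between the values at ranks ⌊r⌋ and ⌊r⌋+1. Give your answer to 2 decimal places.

n = 20.
r = 1 + (25/100)·(20 − 1) = 1 + 4.75 = 5.75.
Rank 5 is 9.8 and rank 6 is 14.2.
Interpolate: 9.8 + 0.75·(14.2 − 9.8) = 9.8 + 0.75·4.4 = 13.1.

13.10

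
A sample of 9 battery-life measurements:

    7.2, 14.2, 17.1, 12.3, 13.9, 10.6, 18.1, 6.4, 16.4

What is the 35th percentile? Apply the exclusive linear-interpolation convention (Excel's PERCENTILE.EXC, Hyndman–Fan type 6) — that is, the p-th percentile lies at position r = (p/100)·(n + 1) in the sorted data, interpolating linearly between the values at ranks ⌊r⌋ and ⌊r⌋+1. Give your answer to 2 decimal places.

Sorted: 6.4, 7.2, 10.6, 12.3, 13.9, 14.2, 16.4, 17.1, 18.1.
n = 9.
r = (35/100)·(9 + 1) = 3.5.
Rank 3 is 10.6 and rank 4 is 12.3.
Interpolate: 10.6 + 0.5·(12.3 − 10.6) = 10.6 + 0.5·1.7 = 11.45.

11.45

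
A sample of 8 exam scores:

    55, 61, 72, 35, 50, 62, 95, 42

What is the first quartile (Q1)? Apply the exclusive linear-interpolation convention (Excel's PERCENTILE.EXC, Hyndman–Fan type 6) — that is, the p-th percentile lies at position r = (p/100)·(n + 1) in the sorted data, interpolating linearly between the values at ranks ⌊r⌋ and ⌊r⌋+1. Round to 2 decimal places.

Sorted: 35, 42, 50, 55, 61, 62, 72, 95.
n = 8.
r = (25/100)·(8 + 1) = 2.25.
Rank 2 is 42 and rank 3 is 50.
Interpolate: 42 + 0.25·(50 − 42) = 42 + 0.25·8 = 44.

44.00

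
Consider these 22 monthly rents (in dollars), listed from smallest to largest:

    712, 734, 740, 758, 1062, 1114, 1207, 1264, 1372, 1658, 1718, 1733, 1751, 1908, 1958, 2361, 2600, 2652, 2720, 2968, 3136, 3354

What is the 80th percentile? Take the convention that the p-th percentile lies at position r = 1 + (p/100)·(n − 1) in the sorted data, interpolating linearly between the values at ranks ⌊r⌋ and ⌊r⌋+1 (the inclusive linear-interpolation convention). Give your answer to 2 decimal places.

2641.60

n = 22.
r = 1 + (80/100)·(22 − 1) = 1 + 16.8 = 17.8.
Rank 17 is 2600 and rank 18 is 2652.
Interpolate: 2600 + 0.8·(2652 − 2600) = 2600 + 0.8·52 = 2641.6.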